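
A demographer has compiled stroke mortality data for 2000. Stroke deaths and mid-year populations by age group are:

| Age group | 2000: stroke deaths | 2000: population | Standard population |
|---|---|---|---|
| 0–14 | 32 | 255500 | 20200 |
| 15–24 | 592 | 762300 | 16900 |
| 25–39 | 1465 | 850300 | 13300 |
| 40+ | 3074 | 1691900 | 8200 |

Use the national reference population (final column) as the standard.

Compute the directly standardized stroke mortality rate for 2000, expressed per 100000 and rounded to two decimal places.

Age-specific rates per 100000 for 2000: 12.52, 77.66, 172.29, 181.69.
Standard total = 58600; weights = 0.3447, 0.2884, 0.2270, 0.1399.
Standardized rate: 0.3447×12.52 + 0.2884×77.66 + 0.2270×172.29 + 0.1399×181.69 = 91.2420 per 100000.

91.24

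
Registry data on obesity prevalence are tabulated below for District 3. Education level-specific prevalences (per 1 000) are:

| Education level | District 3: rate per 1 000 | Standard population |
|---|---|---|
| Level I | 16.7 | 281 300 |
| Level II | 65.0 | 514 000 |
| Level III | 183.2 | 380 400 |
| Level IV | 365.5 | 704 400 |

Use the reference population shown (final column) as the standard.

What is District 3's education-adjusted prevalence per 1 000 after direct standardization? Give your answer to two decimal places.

194.27

Standard total = 1 880 100; weights = 0.1496, 0.2734, 0.2023, 0.3747.
Standardized rate: 0.1496×16.7 + 0.2734×65.0 + 0.2023×183.2 + 0.3747×365.5 = 194.2743 per 1 000.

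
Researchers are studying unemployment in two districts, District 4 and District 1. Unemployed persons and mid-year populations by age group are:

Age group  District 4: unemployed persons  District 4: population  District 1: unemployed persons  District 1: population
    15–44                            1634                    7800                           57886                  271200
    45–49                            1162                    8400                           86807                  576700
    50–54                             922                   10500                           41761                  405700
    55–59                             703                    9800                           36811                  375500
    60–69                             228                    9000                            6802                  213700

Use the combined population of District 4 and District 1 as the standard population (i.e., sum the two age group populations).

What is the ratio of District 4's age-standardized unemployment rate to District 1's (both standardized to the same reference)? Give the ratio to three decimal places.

Age-specific rates per 1000 for District 4: 209.487, 138.333, 87.810, 71.735, 25.333.
For District 1: 213.444, 150.524, 102.936, 98.032, 31.830.
Combined standard total = 1888300; weights = 0.1478, 0.3099, 0.2204, 0.2040, 0.1179.
District 4: 0.1478×209.487 + 0.3099×138.333 + 0.2204×87.810 + 0.2040×71.735 + 0.1179×25.333 = 110.7945 per 1000.
District 1: 0.1478×213.444 + 0.3099×150.524 + 0.2204×102.936 + 0.2040×98.032 + 0.1179×31.830 = 124.6223 per 1000.
Ratio = 110.7945 ÷ 124.6223 = 0.88904.

0.889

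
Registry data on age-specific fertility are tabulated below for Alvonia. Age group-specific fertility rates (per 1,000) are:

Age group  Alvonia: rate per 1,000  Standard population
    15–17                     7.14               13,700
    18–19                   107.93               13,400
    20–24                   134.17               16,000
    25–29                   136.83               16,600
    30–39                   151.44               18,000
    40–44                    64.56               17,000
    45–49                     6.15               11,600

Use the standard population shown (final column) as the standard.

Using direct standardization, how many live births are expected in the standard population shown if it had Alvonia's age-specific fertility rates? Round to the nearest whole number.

Expected live births = Σ (standard pop × age-specific rate ÷ 1,000)
= 13,700×7.14/1,000 + 13,400×107.93/1,000 + 16,000×134.17/1,000 + 16,600×136.83/1,000 + 18,000×151.44/1,000 + 17,000×64.56/1,000 + 11,600×6.15/1,000
= 97.82 + 1446.26 + 2146.72 + 2271.38 + 2725.92 + 1097.52 + 71.34 = 9856.96.

9857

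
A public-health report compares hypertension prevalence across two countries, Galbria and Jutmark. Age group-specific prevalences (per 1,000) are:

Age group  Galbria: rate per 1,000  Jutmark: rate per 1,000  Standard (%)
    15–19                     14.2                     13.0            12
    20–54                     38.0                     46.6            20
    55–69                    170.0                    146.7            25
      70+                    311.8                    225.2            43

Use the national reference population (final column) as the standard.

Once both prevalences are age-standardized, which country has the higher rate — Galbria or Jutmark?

Standard weights: 0.12, 0.20, 0.25, 0.43.
Galbria: 0.1200×14.2 + 0.2000×38.0 + 0.2500×170.0 + 0.4300×311.8 = 185.8780 per 1,000.
Jutmark: 0.1200×13.0 + 0.2000×46.6 + 0.2500×146.7 + 0.4300×225.2 = 144.3910 per 1,000.

Galbria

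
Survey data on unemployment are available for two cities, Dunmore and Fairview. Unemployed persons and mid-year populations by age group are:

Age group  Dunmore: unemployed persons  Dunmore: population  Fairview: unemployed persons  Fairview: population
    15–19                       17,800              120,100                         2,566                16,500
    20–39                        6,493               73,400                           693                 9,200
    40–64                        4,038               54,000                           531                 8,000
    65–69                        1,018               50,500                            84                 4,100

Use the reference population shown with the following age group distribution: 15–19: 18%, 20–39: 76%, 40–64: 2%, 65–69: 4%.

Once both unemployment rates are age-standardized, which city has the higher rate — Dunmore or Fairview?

Dunmore

Age-specific rates per 1,000 for Dunmore: 148.210, 88.460, 74.778, 20.158.
For Fairview: 155.515, 75.326, 66.375, 20.488.
Standard weights: 0.18, 0.76, 0.02, 0.04.
Dunmore: 0.1800×148.210 + 0.7600×88.460 + 0.0200×74.778 + 0.0400×20.158 = 96.2096 per 1,000.
Fairview: 0.1800×155.515 + 0.7600×75.326 + 0.0200×66.375 + 0.0400×20.488 = 87.3876 per 1,000.
The crude rates (98.49 vs 102.49) would put Fairview higher, but that reflects its age composition; once standardized to a common age structure, Dunmore has the higher underlying rate.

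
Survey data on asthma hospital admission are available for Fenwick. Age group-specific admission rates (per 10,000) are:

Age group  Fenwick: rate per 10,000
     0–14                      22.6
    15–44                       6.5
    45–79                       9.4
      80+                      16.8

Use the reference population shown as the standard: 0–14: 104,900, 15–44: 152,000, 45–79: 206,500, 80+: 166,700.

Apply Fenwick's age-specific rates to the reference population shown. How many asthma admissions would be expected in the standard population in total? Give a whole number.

Expected asthma admissions = Σ (standard pop × age-specific rate ÷ 10,000)
= 104,900×22.6/10,000 + 152,000×6.5/10,000 + 206,500×9.4/10,000 + 166,700×16.8/10,000
= 237.07 + 98.80 + 194.11 + 280.06 = 810.04.

810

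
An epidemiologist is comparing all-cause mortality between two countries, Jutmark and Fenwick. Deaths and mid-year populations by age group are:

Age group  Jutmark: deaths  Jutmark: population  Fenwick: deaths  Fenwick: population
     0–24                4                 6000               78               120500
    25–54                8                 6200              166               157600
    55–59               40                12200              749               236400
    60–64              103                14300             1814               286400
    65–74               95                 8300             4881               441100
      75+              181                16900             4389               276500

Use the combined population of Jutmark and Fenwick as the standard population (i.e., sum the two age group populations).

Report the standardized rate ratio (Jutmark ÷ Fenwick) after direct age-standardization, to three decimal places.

Age-specific rates per 100000 for Jutmark: 66.67, 129.03, 327.87, 720.28, 1144.58, 1071.01.
For Fenwick: 64.73, 105.33, 316.84, 633.38, 1106.55, 1587.34.
Combined standard total = 1582400; weights = 0.0799, 0.1035, 0.1571, 0.1900, 0.2840, 0.1854.
Jutmark: 0.0799×66.67 + 0.1035×129.03 + 0.1571×327.87 + 0.1900×720.28 + 0.2840×1144.58 + 0.1854×1071.01 = 730.7076 per 100000.
Fenwick: 0.0799×64.73 + 0.1035×105.33 + 0.1571×316.84 + 0.1900×633.38 + 0.2840×1106.55 + 0.1854×1587.34 = 794.7893 per 100000.
Ratio = 730.7076 ÷ 794.7893 = 0.91937.

0.919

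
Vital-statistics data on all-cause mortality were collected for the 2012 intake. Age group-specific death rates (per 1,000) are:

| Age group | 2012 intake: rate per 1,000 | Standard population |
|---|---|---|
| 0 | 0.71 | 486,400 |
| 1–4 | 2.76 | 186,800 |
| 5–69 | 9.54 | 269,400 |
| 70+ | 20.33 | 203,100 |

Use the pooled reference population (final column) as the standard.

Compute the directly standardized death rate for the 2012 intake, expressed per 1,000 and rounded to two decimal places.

6.60

Standard total = 1,145,700; weights = 0.4245, 0.1630, 0.2351, 0.1773.
Standardized rate: 0.4245×0.71 + 0.1630×2.76 + 0.2351×9.54 + 0.1773×20.33 = 6.5986 per 1,000.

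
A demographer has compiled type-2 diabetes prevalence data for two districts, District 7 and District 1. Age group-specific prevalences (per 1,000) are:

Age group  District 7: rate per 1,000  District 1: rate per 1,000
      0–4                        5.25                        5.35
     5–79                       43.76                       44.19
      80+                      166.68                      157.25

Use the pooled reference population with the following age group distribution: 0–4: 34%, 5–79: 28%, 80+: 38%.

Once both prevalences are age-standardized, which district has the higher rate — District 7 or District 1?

Standard weights: 0.34, 0.28, 0.38.
District 7: 0.3400×5.25 + 0.2800×43.76 + 0.3800×166.68 = 77.3762 per 1,000.
District 1: 0.3400×5.35 + 0.2800×44.19 + 0.3800×157.25 = 73.9472 per 1,000.

District 7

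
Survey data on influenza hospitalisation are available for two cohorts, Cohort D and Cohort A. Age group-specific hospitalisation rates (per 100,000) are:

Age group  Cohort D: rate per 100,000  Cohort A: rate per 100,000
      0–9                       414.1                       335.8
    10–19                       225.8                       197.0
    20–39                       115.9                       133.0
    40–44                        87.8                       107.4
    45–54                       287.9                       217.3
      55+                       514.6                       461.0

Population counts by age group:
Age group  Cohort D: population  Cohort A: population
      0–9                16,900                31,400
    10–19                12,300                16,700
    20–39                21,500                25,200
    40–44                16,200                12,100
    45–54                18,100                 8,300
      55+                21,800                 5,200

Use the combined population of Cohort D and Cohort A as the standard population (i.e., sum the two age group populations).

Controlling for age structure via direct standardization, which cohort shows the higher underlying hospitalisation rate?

Combined standard total = 205,700; weights = 0.2348, 0.1410, 0.2270, 0.1376, 0.1283, 0.1313.
Cohort D: 0.2348×414.1 + 0.1410×225.8 + 0.2270×115.9 + 0.1376×87.8 + 0.1283×287.9 + 0.1313×514.6 = 271.9556 per 100,000.
Cohort A: 0.2348×335.8 + 0.1410×197.0 + 0.2270×133.0 + 0.1376×107.4 + 0.1283×217.3 + 0.1313×461.0 = 239.9921 per 100,000.

Cohort D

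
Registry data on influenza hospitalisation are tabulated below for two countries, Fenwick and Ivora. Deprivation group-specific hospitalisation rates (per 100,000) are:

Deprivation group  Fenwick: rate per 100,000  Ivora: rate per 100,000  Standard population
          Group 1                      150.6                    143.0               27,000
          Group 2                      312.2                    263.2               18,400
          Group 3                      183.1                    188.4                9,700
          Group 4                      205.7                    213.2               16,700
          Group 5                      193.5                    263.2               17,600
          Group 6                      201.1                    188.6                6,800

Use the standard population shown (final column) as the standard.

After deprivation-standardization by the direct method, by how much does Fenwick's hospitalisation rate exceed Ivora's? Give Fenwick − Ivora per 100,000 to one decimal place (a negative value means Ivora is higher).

-2.2

Standard total = 96,200; weights = 0.2807, 0.1913, 0.1008, 0.1736, 0.1830, 0.0707.
Fenwick: 0.2807×150.6 + 0.1913×312.2 + 0.1008×183.1 + 0.1736×205.7 + 0.1830×193.5 + 0.0707×201.1 = 205.7694 per 100,000.
Ivora: 0.2807×143.0 + 0.1913×263.2 + 0.1008×188.4 + 0.1736×213.2 + 0.1830×263.2 + 0.0707×188.6 = 207.9688 per 100,000.
Difference = 205.7694 − 207.9688 = -2.1994.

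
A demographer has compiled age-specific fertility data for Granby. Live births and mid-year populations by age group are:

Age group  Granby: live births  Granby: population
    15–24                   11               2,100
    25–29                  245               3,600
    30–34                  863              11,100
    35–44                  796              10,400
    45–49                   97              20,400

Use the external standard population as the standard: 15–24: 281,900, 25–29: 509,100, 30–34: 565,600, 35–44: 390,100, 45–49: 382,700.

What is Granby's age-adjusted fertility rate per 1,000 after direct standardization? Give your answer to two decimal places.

52.49

Age-specific rates per 1,000 for Granby: 5.238, 68.056, 77.748, 76.538, 4.755.
Standard total = 2,129,400; weights = 0.1324, 0.2391, 0.2656, 0.1832, 0.1797.
Standardized rate: 0.1324×5.238 + 0.2391×68.056 + 0.2656×77.748 + 0.1832×76.538 + 0.1797×4.755 = 52.4914 per 1,000.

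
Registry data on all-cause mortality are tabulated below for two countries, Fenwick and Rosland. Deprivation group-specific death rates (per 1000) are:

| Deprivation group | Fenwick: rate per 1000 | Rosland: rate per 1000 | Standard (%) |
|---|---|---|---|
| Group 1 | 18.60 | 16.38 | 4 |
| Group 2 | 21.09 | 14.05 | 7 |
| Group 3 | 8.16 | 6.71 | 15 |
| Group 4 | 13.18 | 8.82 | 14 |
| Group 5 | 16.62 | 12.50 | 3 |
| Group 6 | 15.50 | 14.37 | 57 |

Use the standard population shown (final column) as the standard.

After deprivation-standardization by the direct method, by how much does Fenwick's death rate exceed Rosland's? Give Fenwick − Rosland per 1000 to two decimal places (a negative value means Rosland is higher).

Standard weights: 0.04, 0.07, 0.15, 0.14, 0.03, 0.57.
Fenwick: 0.0400×18.60 + 0.0700×21.09 + 0.1500×8.16 + 0.1400×13.18 + 0.0300×16.62 + 0.5700×15.50 = 14.6231 per 1000.
Rosland: 0.0400×16.38 + 0.0700×14.05 + 0.1500×6.71 + 0.1400×8.82 + 0.0300×12.50 + 0.5700×14.37 = 12.4459 per 1000.
Difference = 14.6231 − 12.4459 = 2.1772.

2.18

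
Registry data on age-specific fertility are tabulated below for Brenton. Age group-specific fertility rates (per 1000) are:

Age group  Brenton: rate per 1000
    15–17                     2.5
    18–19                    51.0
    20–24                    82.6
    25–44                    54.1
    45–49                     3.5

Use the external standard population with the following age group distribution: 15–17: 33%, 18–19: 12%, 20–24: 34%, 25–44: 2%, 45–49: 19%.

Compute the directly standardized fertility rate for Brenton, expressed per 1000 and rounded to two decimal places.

36.78

Standard weights: 0.33, 0.12, 0.34, 0.02, 0.19.
Standardized rate: 0.3300×2.5 + 0.1200×51.0 + 0.3400×82.6 + 0.0200×54.1 + 0.1900×3.5 = 36.7760 per 1000.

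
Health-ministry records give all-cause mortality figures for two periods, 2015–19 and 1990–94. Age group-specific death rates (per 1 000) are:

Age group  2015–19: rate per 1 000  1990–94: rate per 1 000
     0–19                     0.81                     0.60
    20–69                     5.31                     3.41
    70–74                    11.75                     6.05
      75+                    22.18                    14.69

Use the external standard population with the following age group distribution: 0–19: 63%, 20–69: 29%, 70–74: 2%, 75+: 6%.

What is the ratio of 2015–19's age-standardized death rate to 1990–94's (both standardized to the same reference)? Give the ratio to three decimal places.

1.526

Standard weights: 0.63, 0.29, 0.02, 0.06.
2015–19: 0.6300×0.81 + 0.2900×5.31 + 0.0200×11.75 + 0.0600×22.18 = 3.6160 per 1 000.
1990–94: 0.6300×0.60 + 0.2900×3.41 + 0.0200×6.05 + 0.0600×14.69 = 2.3693 per 1 000.
Ratio = 3.6160 ÷ 2.3693 = 1.52619.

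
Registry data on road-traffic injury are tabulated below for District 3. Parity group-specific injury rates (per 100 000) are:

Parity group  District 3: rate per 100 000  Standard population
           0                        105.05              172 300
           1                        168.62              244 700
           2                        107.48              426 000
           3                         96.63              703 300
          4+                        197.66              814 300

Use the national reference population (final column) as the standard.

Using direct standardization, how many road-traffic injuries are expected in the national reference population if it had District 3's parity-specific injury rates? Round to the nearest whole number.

3341

Expected road-traffic injuries = Σ (standard pop × parity-specific rate ÷ 100 000)
= 172 300×105.05/100 000 + 244 700×168.62/100 000 + 426 000×107.48/100 000 + 703 300×96.63/100 000 + 814 300×197.66/100 000
= 181.00 + 412.61 + 457.86 + 679.60 + 1609.55 = 3340.62.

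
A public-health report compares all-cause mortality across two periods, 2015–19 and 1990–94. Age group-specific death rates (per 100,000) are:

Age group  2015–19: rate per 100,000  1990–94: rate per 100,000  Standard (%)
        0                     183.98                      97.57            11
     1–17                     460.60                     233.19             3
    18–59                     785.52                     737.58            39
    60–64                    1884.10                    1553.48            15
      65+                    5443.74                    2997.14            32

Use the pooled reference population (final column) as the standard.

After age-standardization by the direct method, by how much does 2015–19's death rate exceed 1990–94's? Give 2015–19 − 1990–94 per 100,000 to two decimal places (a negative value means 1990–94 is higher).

867.53

Standard weights: 0.11, 0.03, 0.39, 0.15, 0.32.
2015–19: 0.1100×183.98 + 0.0300×460.60 + 0.3900×785.52 + 0.1500×1884.10 + 0.3200×5443.74 = 2365.0204 per 100,000.
1990–94: 0.1100×97.57 + 0.0300×233.19 + 0.3900×737.58 + 0.1500×1553.48 + 0.3200×2997.14 = 1497.4914 per 100,000.
Difference = 2365.0204 − 1497.4914 = 867.5290.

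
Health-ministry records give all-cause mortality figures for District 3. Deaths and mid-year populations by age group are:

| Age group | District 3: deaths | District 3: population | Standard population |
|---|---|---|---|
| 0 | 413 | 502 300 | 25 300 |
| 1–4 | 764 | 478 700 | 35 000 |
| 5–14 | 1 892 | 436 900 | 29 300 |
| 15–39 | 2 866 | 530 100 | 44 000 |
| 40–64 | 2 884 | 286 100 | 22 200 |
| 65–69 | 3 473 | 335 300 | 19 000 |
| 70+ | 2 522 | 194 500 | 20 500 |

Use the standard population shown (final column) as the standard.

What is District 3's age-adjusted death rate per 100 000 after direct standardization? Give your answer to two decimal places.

Age-specific rates per 100 000 for District 3: 82.22, 159.60, 433.05, 540.65, 1008.04, 1035.79, 1296.66.
Standard total = 195 300; weights = 0.1295, 0.1792, 0.1500, 0.2253, 0.1137, 0.0973, 0.1050.
Standardized rate: 0.1295×82.22 + 0.1792×159.60 + 0.1500×433.05 + 0.2253×540.65 + 0.1137×1008.04 + 0.0973×1035.79 + 0.1050×1296.66 = 577.4871 per 100 000.

577.49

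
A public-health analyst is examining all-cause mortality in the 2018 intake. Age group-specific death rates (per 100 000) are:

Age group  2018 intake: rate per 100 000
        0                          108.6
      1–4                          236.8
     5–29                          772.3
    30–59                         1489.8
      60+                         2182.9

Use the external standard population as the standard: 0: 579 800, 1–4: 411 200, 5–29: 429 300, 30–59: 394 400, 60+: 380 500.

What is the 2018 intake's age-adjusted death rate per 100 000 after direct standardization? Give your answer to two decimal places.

Standard total = 2 195 200; weights = 0.2641, 0.1873, 0.1956, 0.1797, 0.1733.
Standardized rate: 0.2641×108.6 + 0.1873×236.8 + 0.1956×772.3 + 0.1797×1489.8 + 0.1733×2182.9 = 870.1063 per 100 000.

870.11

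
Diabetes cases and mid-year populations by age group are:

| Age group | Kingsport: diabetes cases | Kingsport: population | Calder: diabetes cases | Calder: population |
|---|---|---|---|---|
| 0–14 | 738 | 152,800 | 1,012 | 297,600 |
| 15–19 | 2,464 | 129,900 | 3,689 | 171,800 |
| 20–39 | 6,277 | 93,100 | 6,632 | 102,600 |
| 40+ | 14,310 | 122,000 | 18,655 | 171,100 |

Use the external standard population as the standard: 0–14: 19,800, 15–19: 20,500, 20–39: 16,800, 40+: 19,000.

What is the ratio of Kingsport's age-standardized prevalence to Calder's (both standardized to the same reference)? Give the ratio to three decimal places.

1.049

Age-specific rates per 1,000 for Kingsport: 4.830, 18.968, 67.422, 117.295.
For Calder: 3.401, 21.473, 64.639, 109.030.
Standard total = 76,100; weights = 0.2602, 0.2694, 0.2208, 0.2497.
Kingsport: 0.2602×4.830 + 0.2694×18.968 + 0.2208×67.422 + 0.2497×117.295 = 50.5359 per 1,000.
Calder: 0.2602×3.401 + 0.2694×21.473 + 0.2208×64.639 + 0.2497×109.030 = 48.1607 per 1,000.
Ratio = 50.5359 ÷ 48.1607 = 1.04932.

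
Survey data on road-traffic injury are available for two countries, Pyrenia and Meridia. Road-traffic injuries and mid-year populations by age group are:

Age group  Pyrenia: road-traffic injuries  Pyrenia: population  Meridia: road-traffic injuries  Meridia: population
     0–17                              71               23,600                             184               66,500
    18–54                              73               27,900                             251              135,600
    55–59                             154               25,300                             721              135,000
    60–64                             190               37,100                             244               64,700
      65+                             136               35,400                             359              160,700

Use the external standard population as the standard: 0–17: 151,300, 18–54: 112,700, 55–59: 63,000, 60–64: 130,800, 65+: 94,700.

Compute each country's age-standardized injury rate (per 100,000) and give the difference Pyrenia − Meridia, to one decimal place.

90.3

Age-specific rates per 100,000 for Pyrenia: 300.85, 261.65, 608.70, 512.13, 384.18.
For Meridia: 276.69, 185.10, 534.07, 377.13, 223.40.
Standard total = 552,500; weights = 0.2738, 0.2040, 0.1140, 0.2367, 0.1714.
Pyrenia: 0.2738×300.85 + 0.2040×261.65 + 0.1140×608.70 + 0.2367×512.13 + 0.1714×384.18 = 392.2576 per 100,000.
Meridia: 0.2738×276.69 + 0.2040×185.10 + 0.1140×534.07 + 0.2367×377.13 + 0.1714×223.40 = 302.0000 per 100,000.
Difference = 392.2576 − 302.0000 = 90.2576.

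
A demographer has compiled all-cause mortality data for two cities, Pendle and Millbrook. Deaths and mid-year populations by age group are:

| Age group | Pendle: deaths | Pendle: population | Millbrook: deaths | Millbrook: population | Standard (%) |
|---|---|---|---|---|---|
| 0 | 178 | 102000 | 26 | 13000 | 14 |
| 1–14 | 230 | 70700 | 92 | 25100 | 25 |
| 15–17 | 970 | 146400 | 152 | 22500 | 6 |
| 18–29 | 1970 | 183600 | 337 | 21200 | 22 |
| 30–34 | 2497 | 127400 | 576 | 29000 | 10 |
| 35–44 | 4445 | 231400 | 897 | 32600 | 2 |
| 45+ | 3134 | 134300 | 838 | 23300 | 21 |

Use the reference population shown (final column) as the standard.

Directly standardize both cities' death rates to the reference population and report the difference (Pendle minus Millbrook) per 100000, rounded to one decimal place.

Age-specific rates per 100000 for Pendle: 174.51, 325.32, 662.57, 1072.98, 1959.97, 1920.92, 2333.58.
For Millbrook: 200.00, 366.53, 675.56, 1589.62, 1986.21, 2751.53, 3596.57.
Standard weights: 0.14, 0.25, 0.06, 0.22, 0.10, 0.02, 0.21.
Pendle: 0.1400×174.51 + 0.2500×325.32 + 0.0600×662.57 + 0.2200×1072.98 + 0.1000×1959.97 + 0.0200×1920.92 + 0.2100×2333.58 = 1106.0390 per 100000.
Millbrook: 0.1400×200.00 + 0.2500×366.53 + 0.0600×675.56 + 0.2200×1589.62 + 0.1000×1986.21 + 0.0200×2751.53 + 0.2100×3596.57 = 1518.8141 per 100000.
Difference = 1106.0390 − 1518.8141 = -412.7751.

-412.8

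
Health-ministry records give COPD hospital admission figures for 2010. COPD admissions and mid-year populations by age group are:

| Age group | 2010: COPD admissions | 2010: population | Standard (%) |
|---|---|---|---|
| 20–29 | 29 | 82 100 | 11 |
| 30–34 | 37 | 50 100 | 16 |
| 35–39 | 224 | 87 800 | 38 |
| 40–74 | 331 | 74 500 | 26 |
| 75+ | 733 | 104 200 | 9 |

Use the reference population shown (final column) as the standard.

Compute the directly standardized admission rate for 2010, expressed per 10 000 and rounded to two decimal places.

Age-specific rates per 10 000 for 2010: 3.53, 7.39, 25.51, 44.43, 70.35.
Standard weights: 0.11, 0.16, 0.38, 0.26, 0.09.
Standardized rate: 0.1100×3.53 + 0.1600×7.39 + 0.3800×25.51 + 0.2600×44.43 + 0.0900×70.35 = 29.1477 per 10 000.

29.15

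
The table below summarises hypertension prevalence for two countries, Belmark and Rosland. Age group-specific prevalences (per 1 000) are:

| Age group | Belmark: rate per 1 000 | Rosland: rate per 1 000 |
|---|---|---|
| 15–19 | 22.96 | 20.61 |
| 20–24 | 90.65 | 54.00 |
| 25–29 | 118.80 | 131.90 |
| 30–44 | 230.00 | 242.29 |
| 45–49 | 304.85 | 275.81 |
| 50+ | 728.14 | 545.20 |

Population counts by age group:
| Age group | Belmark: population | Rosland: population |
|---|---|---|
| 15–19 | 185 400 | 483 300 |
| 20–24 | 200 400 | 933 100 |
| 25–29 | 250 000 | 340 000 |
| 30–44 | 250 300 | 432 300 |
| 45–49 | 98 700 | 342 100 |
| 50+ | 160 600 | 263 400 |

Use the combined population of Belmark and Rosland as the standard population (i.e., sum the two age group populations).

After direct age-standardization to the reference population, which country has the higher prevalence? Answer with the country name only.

Combined standard total = 3 939 600; weights = 0.1697, 0.2877, 0.1498, 0.1733, 0.1119, 0.1076.
Belmark: 0.1697×22.96 + 0.2877×90.65 + 0.1498×118.80 + 0.1733×230.00 + 0.1119×304.85 + 0.1076×728.14 = 200.0976 per 1 000.
Rosland: 0.1697×20.61 + 0.2877×54.00 + 0.1498×131.90 + 0.1733×242.29 + 0.1119×275.81 + 0.1076×545.20 = 170.3069 per 1 000.

Belmark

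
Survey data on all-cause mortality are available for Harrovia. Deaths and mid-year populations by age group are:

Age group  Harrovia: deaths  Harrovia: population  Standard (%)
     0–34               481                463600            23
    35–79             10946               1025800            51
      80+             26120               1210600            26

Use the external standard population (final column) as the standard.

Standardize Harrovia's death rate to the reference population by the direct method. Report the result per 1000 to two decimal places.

Age-specific rates per 1000 for Harrovia: 1.038, 10.671, 21.576.
Standard weights: 0.23, 0.51, 0.26.
Standardized rate: 0.2300×1.038 + 0.5100×10.671 + 0.2600×21.576 = 11.2905 per 1000.

11.29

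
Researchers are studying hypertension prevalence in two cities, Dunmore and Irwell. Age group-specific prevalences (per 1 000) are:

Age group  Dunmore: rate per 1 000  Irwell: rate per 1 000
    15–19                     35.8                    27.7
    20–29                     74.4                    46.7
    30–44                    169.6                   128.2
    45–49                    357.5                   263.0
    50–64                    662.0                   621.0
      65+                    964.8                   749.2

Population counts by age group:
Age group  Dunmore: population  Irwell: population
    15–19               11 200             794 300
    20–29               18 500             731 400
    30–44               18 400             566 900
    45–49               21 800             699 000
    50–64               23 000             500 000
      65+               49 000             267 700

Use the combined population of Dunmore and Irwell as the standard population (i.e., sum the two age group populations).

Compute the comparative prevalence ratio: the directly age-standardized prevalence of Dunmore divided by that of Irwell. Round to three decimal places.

Combined standard total = 3 701 200; weights = 0.2176, 0.2026, 0.1581, 0.1947, 0.1413, 0.0856.
Dunmore: 0.2176×35.8 + 0.2026×74.4 + 0.1581×169.6 + 0.1947×357.5 + 0.1413×662.0 + 0.0856×964.8 = 295.4070 per 1 000.
Irwell: 0.2176×27.7 + 0.2026×46.7 + 0.1581×128.2 + 0.1947×263.0 + 0.1413×621.0 + 0.0856×749.2 = 238.8396 per 1 000.
Ratio = 295.4070 ÷ 238.8396 = 1.23684.

1.237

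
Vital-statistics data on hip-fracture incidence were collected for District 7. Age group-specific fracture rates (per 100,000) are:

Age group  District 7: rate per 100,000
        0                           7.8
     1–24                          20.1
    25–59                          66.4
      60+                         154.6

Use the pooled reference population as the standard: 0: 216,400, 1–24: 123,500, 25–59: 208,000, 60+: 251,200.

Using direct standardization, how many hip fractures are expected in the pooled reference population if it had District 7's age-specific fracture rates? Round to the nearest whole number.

Expected hip fractures = Σ (standard pop × age-specific rate ÷ 100,000)
= 216,400×7.8/100,000 + 123,500×20.1/100,000 + 208,000×66.4/100,000 + 251,200×154.6/100,000
= 16.88 + 24.82 + 138.11 + 388.36 = 568.17.

568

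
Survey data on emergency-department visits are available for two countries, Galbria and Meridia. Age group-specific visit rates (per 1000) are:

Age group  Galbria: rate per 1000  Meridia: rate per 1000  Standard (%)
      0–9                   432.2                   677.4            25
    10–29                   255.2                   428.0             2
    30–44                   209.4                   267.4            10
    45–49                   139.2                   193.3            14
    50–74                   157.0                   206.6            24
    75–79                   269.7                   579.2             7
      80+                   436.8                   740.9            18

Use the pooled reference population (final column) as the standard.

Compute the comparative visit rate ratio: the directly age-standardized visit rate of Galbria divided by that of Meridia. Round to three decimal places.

0.634

Standard weights: 0.25, 0.02, 0.10, 0.14, 0.24, 0.07, 0.18.
Galbria: 0.2500×432.2 + 0.0200×255.2 + 0.1000×209.4 + 0.1400×139.2 + 0.2400×157.0 + 0.0700×269.7 + 0.1800×436.8 = 288.7650 per 1000.
Meridia: 0.2500×677.4 + 0.0200×428.0 + 0.1000×267.4 + 0.1400×193.3 + 0.2400×206.6 + 0.0700×579.2 + 0.1800×740.9 = 455.2020 per 1000.
Ratio = 288.7650 ÷ 455.2020 = 0.63437.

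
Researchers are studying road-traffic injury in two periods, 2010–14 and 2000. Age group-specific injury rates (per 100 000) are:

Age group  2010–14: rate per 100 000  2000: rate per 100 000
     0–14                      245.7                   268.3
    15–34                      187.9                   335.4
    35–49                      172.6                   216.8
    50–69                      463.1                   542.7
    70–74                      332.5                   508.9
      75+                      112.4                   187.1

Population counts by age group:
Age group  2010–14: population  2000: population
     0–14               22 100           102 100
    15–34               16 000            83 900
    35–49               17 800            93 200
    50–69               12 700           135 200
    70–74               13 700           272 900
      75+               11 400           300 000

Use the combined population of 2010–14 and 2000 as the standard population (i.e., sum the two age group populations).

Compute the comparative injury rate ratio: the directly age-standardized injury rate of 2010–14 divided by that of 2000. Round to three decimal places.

0.712

Combined standard total = 1 081 000; weights = 0.1149, 0.0924, 0.1027, 0.1368, 0.2651, 0.2881.
2010–14: 0.1149×245.7 + 0.0924×187.9 + 0.1027×172.6 + 0.1368×463.1 + 0.2651×332.5 + 0.2881×112.4 = 247.2101 per 100 000.
2000: 0.1149×268.3 + 0.0924×335.4 + 0.1027×216.8 + 0.1368×542.7 + 0.2651×508.9 + 0.2881×187.1 = 347.1537 per 100 000.
Ratio = 247.2101 ÷ 347.1537 = 0.71211.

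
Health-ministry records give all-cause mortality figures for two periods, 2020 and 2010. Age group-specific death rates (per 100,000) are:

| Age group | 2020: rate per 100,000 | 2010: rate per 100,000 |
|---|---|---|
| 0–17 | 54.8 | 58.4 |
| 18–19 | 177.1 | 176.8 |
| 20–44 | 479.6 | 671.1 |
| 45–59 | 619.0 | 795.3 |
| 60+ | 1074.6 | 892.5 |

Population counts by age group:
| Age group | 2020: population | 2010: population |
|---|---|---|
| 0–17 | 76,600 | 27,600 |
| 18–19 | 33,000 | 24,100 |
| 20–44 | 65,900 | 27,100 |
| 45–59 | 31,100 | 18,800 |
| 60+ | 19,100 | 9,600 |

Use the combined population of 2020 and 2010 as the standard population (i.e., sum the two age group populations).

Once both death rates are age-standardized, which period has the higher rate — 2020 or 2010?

2010

Combined standard total = 332,900; weights = 0.3130, 0.1715, 0.2794, 0.1499, 0.0862.
2020: 0.3130×54.8 + 0.1715×177.1 + 0.2794×479.6 + 0.1499×619.0 + 0.0862×1074.6 = 366.9405 per 100,000.
2010: 0.3130×58.4 + 0.1715×176.8 + 0.2794×671.1 + 0.1499×795.3 + 0.0862×892.5 = 432.2412 per 100,000.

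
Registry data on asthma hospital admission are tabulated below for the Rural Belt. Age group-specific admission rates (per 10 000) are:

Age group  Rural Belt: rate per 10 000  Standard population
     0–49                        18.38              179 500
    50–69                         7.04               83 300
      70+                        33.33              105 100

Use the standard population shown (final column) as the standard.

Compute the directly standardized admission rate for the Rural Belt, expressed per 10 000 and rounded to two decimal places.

20.08

Standard total = 367 900; weights = 0.4879, 0.2264, 0.2857.
Standardized rate: 0.4879×18.38 + 0.2264×7.04 + 0.2857×33.33 = 20.0832 per 10 000.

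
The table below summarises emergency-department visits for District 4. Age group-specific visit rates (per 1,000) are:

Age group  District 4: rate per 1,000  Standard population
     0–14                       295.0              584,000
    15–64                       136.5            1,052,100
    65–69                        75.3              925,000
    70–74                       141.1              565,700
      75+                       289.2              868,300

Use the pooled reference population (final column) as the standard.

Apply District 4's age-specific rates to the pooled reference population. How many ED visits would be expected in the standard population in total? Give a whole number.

Expected ED visits = Σ (standard pop × age-specific rate ÷ 1,000)
= 584,000×295.0/1,000 + 1,052,100×136.5/1,000 + 925,000×75.3/1,000 + 565,700×141.1/1,000 + 868,300×289.2/1,000
= 172280.00 + 143611.65 + 69652.50 + 79820.27 + 251112.36 = 716476.78.

716477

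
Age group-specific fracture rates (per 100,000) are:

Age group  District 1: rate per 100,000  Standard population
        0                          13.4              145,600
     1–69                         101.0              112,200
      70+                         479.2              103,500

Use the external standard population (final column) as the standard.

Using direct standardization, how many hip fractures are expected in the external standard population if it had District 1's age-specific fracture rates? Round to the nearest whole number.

Expected hip fractures = Σ (standard pop × age-specific rate ÷ 100,000)
= 145,600×13.4/100,000 + 112,200×101.0/100,000 + 103,500×479.2/100,000
= 19.51 + 113.32 + 495.97 = 628.80.

629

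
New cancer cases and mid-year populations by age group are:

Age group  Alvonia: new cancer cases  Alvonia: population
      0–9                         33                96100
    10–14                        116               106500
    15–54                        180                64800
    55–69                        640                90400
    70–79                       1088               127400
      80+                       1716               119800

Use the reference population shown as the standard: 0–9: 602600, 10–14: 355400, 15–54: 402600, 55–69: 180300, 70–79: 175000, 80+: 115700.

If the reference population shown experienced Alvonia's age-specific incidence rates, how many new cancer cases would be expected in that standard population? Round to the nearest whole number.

6141

Age-specific rates per 100000 for Alvonia: 34.34, 108.92, 277.78, 707.96, 854.00, 1432.39.
Expected new cancer cases = Σ (standard pop × age-specific rate ÷ 100000)
= 602600×34.34/100000 + 355400×108.92/100000 + 402600×277.78/100000 + 180300×707.96/100000 + 175000×854.00/100000 + 115700×1432.39/100000
= 206.93 + 387.10 + 1118.33 + 1276.46 + 1494.51 + 1657.27 = 6140.60.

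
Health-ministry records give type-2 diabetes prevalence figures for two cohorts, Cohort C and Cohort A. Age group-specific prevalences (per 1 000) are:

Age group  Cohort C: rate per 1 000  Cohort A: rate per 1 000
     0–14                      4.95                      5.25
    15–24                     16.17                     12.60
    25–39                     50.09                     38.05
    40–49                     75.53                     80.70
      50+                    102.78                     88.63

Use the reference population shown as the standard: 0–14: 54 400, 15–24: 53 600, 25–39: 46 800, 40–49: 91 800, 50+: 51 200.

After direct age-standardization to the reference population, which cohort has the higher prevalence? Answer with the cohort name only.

Cohort C

Standard total = 297 800; weights = 0.1827, 0.1800, 0.1572, 0.3083, 0.1719.
Cohort C: 0.1827×4.95 + 0.1800×16.17 + 0.1572×50.09 + 0.3083×75.53 + 0.1719×102.78 = 52.6400 per 1 000.
Cohort A: 0.1827×5.25 + 0.1800×12.60 + 0.1572×38.05 + 0.3083×80.70 + 0.1719×88.63 = 49.3211 per 1 000.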